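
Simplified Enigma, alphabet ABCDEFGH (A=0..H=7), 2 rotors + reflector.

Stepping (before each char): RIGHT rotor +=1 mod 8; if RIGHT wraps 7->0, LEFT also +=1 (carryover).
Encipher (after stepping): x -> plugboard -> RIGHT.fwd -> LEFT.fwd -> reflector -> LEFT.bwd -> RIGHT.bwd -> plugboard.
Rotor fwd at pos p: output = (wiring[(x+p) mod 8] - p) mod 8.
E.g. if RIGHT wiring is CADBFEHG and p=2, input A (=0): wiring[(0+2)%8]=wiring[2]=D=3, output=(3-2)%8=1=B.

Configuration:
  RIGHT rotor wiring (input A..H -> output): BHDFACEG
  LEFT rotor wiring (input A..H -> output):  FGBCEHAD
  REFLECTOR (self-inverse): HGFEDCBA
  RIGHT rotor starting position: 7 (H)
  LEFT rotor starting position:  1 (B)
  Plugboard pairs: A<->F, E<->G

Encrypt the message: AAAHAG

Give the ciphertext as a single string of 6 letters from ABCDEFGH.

Answer: CBHDDH

Derivation:
Char 1 ('A'): step: R->0, L->2 (L advanced); A->plug->F->R->C->L->C->refl->F->L'->D->R'->C->plug->C
Char 2 ('A'): step: R->1, L=2; A->plug->F->R->D->L->F->refl->C->L'->C->R'->B->plug->B
Char 3 ('A'): step: R->2, L=2; A->plug->F->R->E->L->G->refl->B->L'->F->R'->H->plug->H
Char 4 ('H'): step: R->3, L=2; H->plug->H->R->A->L->H->refl->A->L'->B->R'->D->plug->D
Char 5 ('A'): step: R->4, L=2; A->plug->F->R->D->L->F->refl->C->L'->C->R'->D->plug->D
Char 6 ('G'): step: R->5, L=2; G->plug->E->R->C->L->C->refl->F->L'->D->R'->H->plug->H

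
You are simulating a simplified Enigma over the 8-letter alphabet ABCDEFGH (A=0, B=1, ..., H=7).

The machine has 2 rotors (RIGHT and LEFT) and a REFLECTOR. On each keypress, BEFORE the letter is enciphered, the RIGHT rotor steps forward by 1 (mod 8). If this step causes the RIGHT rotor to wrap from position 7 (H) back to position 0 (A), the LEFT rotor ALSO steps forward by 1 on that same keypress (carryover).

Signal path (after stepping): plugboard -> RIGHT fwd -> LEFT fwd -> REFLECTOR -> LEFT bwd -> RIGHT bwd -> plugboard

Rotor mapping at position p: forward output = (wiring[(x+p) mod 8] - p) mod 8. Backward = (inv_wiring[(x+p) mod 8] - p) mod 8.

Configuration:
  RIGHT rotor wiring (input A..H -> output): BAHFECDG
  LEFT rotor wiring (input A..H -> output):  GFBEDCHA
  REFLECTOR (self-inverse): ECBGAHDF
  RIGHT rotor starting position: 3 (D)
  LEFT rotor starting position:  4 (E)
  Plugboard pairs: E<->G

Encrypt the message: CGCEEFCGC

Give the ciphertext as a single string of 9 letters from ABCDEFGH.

Answer: EHFAAAEBD

Derivation:
Char 1 ('C'): step: R->4, L=4; C->plug->C->R->H->L->A->refl->E->L'->D->R'->G->plug->E
Char 2 ('G'): step: R->5, L=4; G->plug->E->R->D->L->E->refl->A->L'->H->R'->H->plug->H
Char 3 ('C'): step: R->6, L=4; C->plug->C->R->D->L->E->refl->A->L'->H->R'->F->plug->F
Char 4 ('E'): step: R->7, L=4; E->plug->G->R->D->L->E->refl->A->L'->H->R'->A->plug->A
Char 5 ('E'): step: R->0, L->5 (L advanced); E->plug->G->R->D->L->B->refl->C->L'->B->R'->A->plug->A
Char 6 ('F'): step: R->1, L=5; F->plug->F->R->C->L->D->refl->G->L'->H->R'->A->plug->A
Char 7 ('C'): step: R->2, L=5; C->plug->C->R->C->L->D->refl->G->L'->H->R'->G->plug->E
Char 8 ('G'): step: R->3, L=5; G->plug->E->R->D->L->B->refl->C->L'->B->R'->B->plug->B
Char 9 ('C'): step: R->4, L=5; C->plug->C->R->H->L->G->refl->D->L'->C->R'->D->plug->D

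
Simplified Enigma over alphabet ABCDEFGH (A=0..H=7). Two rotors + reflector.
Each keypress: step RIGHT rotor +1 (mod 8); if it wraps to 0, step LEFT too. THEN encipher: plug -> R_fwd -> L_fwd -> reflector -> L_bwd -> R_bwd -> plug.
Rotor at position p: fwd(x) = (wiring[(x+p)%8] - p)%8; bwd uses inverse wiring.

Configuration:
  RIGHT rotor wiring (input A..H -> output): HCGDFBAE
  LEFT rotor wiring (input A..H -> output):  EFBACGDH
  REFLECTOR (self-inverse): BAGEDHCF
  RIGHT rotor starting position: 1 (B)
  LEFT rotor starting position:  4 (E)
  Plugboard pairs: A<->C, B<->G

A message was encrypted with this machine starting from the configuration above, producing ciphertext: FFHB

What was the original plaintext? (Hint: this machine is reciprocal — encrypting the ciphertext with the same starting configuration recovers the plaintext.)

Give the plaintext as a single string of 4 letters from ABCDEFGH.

Answer: EDED

Derivation:
Char 1 ('F'): step: R->2, L=4; F->plug->F->R->C->L->H->refl->F->L'->G->R'->E->plug->E
Char 2 ('F'): step: R->3, L=4; F->plug->F->R->E->L->A->refl->B->L'->F->R'->D->plug->D
Char 3 ('H'): step: R->4, L=4; H->plug->H->R->H->L->E->refl->D->L'->D->R'->E->plug->E
Char 4 ('B'): step: R->5, L=4; B->plug->G->R->G->L->F->refl->H->L'->C->R'->D->plug->D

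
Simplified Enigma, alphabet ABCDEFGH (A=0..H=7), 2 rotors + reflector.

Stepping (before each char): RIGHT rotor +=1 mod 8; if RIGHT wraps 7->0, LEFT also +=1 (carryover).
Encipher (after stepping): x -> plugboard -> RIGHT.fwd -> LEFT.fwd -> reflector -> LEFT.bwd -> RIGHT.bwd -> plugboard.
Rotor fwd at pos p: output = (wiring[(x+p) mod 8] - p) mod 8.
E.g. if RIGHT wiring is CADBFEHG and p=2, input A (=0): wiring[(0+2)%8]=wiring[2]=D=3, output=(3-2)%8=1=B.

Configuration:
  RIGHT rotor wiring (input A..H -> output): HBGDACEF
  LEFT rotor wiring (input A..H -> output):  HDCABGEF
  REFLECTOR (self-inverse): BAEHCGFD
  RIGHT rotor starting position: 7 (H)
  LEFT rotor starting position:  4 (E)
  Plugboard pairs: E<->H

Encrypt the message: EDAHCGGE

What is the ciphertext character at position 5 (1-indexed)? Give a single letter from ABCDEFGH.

Char 1 ('E'): step: R->0, L->5 (L advanced); E->plug->H->R->F->L->F->refl->G->L'->E->R'->G->plug->G
Char 2 ('D'): step: R->1, L=5; D->plug->D->R->H->L->E->refl->C->L'->D->R'->F->plug->F
Char 3 ('A'): step: R->2, L=5; A->plug->A->R->E->L->G->refl->F->L'->F->R'->G->plug->G
Char 4 ('H'): step: R->3, L=5; H->plug->E->R->C->L->A->refl->B->L'->A->R'->A->plug->A
Char 5 ('C'): step: R->4, L=5; C->plug->C->R->A->L->B->refl->A->L'->C->R'->G->plug->G

G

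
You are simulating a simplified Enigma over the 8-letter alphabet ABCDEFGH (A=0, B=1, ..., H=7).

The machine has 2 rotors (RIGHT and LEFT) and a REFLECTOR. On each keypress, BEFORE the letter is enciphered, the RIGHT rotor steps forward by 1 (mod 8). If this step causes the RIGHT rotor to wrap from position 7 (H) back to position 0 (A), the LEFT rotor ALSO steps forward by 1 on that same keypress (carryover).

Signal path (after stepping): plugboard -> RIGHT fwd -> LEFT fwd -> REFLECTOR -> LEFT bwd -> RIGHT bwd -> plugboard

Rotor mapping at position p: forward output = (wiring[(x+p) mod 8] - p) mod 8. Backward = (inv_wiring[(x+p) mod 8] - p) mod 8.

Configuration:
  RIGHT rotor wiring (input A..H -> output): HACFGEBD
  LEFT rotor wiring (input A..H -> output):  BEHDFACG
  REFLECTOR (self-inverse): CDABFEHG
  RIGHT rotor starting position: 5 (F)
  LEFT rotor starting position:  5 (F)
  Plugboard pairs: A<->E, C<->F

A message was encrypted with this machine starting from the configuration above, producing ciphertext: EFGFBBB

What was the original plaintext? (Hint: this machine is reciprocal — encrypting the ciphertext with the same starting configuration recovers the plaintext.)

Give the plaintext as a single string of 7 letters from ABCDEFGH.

Answer: FDEGHDF

Derivation:
Char 1 ('E'): step: R->6, L=5; E->plug->A->R->D->L->E->refl->F->L'->B->R'->C->plug->F
Char 2 ('F'): step: R->7, L=5; F->plug->C->R->B->L->F->refl->E->L'->D->R'->D->plug->D
Char 3 ('G'): step: R->0, L->6 (L advanced); G->plug->G->R->B->L->A->refl->C->L'->H->R'->A->plug->E
Char 4 ('F'): step: R->1, L=6; F->plug->C->R->E->L->B->refl->D->L'->C->R'->G->plug->G
Char 5 ('B'): step: R->2, L=6; B->plug->B->R->D->L->G->refl->H->L'->G->R'->H->plug->H
Char 6 ('B'): step: R->3, L=6; B->plug->B->R->D->L->G->refl->H->L'->G->R'->D->plug->D
Char 7 ('B'): step: R->4, L=6; B->plug->B->R->A->L->E->refl->F->L'->F->R'->C->plug->F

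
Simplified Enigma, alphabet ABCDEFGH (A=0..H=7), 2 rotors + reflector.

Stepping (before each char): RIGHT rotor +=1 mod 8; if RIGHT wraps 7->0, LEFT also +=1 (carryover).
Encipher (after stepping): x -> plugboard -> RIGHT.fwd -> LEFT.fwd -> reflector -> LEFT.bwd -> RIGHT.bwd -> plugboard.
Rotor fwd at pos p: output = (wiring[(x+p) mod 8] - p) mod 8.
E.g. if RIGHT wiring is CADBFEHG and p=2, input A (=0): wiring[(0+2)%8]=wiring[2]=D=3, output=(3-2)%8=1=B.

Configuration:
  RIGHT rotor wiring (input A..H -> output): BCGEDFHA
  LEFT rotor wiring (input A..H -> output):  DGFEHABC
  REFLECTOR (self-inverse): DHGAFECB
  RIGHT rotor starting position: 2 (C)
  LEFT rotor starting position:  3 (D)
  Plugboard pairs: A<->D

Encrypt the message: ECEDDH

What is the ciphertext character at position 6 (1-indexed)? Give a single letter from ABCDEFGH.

Char 1 ('E'): step: R->3, L=3; E->plug->E->R->F->L->A->refl->D->L'->G->R'->F->plug->F
Char 2 ('C'): step: R->4, L=3; C->plug->C->R->D->L->G->refl->C->L'->H->R'->A->plug->D
Char 3 ('E'): step: R->5, L=3; E->plug->E->R->F->L->A->refl->D->L'->G->R'->H->plug->H
Char 4 ('D'): step: R->6, L=3; D->plug->A->R->B->L->E->refl->F->L'->C->R'->B->plug->B
Char 5 ('D'): step: R->7, L=3; D->plug->A->R->B->L->E->refl->F->L'->C->R'->B->plug->B
Char 6 ('H'): step: R->0, L->4 (L advanced); H->plug->H->R->A->L->D->refl->A->L'->H->R'->G->plug->G

G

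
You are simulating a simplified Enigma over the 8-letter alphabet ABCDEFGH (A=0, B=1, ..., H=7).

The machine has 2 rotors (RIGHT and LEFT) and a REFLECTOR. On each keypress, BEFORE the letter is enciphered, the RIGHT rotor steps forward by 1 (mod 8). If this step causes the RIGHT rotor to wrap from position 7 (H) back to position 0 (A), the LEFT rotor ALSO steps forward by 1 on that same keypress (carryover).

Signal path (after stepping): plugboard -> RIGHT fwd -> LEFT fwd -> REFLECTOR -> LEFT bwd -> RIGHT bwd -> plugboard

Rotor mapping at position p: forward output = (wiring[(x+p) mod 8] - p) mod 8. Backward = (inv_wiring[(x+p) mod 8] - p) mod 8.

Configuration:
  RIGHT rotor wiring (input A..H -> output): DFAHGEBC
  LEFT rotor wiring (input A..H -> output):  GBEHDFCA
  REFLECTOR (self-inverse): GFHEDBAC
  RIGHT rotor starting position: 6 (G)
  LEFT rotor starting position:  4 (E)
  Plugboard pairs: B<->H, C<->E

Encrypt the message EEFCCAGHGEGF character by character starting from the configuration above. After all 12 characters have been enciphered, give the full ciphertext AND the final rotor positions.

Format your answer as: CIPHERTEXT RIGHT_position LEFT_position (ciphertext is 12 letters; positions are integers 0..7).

Char 1 ('E'): step: R->7, L=4; E->plug->C->R->G->L->A->refl->G->L'->C->R'->H->plug->B
Char 2 ('E'): step: R->0, L->5 (L advanced); E->plug->C->R->A->L->A->refl->G->L'->H->R'->D->plug->D
Char 3 ('F'): step: R->1, L=5; F->plug->F->R->A->L->A->refl->G->L'->H->R'->B->plug->H
Char 4 ('C'): step: R->2, L=5; C->plug->E->R->H->L->G->refl->A->L'->A->R'->F->plug->F
Char 5 ('C'): step: R->3, L=5; C->plug->E->R->H->L->G->refl->A->L'->A->R'->F->plug->F
Char 6 ('A'): step: R->4, L=5; A->plug->A->R->C->L->D->refl->E->L'->E->R'->G->plug->G
Char 7 ('G'): step: R->5, L=5; G->plug->G->R->C->L->D->refl->E->L'->E->R'->B->plug->H
Char 8 ('H'): step: R->6, L=5; H->plug->B->R->E->L->E->refl->D->L'->C->R'->E->plug->C
Char 9 ('G'): step: R->7, L=5; G->plug->G->R->F->L->H->refl->C->L'->G->R'->C->plug->E
Char 10 ('E'): step: R->0, L->6 (L advanced); E->plug->C->R->A->L->E->refl->D->L'->D->R'->A->plug->A
Char 11 ('G'): step: R->1, L=6; G->plug->G->R->B->L->C->refl->H->L'->H->R'->B->plug->H
Char 12 ('F'): step: R->2, L=6; F->plug->F->R->A->L->E->refl->D->L'->D->R'->H->plug->B
Final: ciphertext=BDHFFGHCEAHB, RIGHT=2, LEFT=6

Answer: BDHFFGHCEAHB 2 6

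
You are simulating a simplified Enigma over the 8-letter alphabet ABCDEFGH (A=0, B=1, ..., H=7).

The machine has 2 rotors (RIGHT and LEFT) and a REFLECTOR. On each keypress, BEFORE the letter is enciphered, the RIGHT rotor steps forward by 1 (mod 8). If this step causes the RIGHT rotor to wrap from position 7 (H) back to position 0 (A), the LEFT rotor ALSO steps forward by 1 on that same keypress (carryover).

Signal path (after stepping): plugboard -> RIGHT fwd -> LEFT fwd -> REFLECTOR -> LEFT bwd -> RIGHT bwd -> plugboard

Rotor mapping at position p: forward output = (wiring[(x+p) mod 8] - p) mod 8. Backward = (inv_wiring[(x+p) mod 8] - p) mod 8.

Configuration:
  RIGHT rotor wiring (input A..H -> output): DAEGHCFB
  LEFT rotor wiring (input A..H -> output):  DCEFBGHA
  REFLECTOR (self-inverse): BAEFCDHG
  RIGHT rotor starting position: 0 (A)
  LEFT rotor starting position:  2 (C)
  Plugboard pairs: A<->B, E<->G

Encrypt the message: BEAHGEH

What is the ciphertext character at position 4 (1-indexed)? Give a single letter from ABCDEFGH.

Char 1 ('B'): step: R->1, L=2; B->plug->A->R->H->L->A->refl->B->L'->G->R'->D->plug->D
Char 2 ('E'): step: R->2, L=2; E->plug->G->R->B->L->D->refl->F->L'->E->R'->B->plug->A
Char 3 ('A'): step: R->3, L=2; A->plug->B->R->E->L->F->refl->D->L'->B->R'->H->plug->H
Char 4 ('H'): step: R->4, L=2; H->plug->H->R->C->L->H->refl->G->L'->F->R'->D->plug->D

D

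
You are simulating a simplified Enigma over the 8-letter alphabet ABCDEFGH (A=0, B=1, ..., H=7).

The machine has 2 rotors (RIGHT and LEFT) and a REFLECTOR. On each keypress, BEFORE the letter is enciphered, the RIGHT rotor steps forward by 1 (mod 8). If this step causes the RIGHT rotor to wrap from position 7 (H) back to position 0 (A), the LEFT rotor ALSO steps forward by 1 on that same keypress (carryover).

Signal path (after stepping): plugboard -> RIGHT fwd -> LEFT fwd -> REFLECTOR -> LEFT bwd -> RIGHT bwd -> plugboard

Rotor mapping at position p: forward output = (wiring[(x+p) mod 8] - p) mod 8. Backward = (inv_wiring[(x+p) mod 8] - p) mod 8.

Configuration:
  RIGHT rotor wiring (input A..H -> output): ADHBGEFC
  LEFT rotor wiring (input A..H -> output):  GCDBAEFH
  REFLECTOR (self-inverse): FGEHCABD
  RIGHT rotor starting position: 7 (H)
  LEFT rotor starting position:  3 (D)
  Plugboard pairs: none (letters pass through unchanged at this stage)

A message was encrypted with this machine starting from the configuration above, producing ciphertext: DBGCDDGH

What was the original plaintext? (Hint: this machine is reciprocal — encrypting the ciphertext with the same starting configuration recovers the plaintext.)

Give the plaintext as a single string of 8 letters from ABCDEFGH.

Char 1 ('D'): step: R->0, L->4 (L advanced); D->plug->D->R->B->L->A->refl->F->L'->H->R'->C->plug->C
Char 2 ('B'): step: R->1, L=4; B->plug->B->R->G->L->H->refl->D->L'->D->R'->E->plug->E
Char 3 ('G'): step: R->2, L=4; G->plug->G->R->G->L->H->refl->D->L'->D->R'->E->plug->E
Char 4 ('C'): step: R->3, L=4; C->plug->C->R->B->L->A->refl->F->L'->H->R'->E->plug->E
Char 5 ('D'): step: R->4, L=4; D->plug->D->R->G->L->H->refl->D->L'->D->R'->G->plug->G
Char 6 ('D'): step: R->5, L=4; D->plug->D->R->D->L->D->refl->H->L'->G->R'->E->plug->E
Char 7 ('G'): step: R->6, L=4; G->plug->G->R->A->L->E->refl->C->L'->E->R'->B->plug->B
Char 8 ('H'): step: R->7, L=4; H->plug->H->R->G->L->H->refl->D->L'->D->R'->A->plug->A

Answer: CEEEGEBA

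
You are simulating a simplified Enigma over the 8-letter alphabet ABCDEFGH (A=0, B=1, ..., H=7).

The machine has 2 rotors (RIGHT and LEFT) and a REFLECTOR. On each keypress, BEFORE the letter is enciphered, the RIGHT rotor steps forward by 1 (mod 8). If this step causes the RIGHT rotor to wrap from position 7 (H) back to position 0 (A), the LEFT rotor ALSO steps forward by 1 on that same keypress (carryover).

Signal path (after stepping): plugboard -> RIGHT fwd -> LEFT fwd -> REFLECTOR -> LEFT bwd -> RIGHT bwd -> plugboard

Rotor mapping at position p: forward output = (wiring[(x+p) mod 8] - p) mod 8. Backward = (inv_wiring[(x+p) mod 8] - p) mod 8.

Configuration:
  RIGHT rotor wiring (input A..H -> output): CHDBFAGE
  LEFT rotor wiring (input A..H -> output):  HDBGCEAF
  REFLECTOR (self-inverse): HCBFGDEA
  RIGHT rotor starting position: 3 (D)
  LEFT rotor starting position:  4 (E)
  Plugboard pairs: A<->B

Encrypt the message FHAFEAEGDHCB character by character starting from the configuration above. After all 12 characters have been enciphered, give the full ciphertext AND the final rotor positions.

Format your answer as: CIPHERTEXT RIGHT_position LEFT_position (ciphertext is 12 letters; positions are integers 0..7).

Answer: GECDHCHCCEED 7 5

Derivation:
Char 1 ('F'): step: R->4, L=4; F->plug->F->R->D->L->B->refl->C->L'->H->R'->G->plug->G
Char 2 ('H'): step: R->5, L=4; H->plug->H->R->A->L->G->refl->E->L'->C->R'->E->plug->E
Char 3 ('A'): step: R->6, L=4; A->plug->B->R->G->L->F->refl->D->L'->E->R'->C->plug->C
Char 4 ('F'): step: R->7, L=4; F->plug->F->R->G->L->F->refl->D->L'->E->R'->D->plug->D
Char 5 ('E'): step: R->0, L->5 (L advanced); E->plug->E->R->F->L->E->refl->G->L'->E->R'->H->plug->H
Char 6 ('A'): step: R->1, L=5; A->plug->B->R->C->L->A->refl->H->L'->A->R'->C->plug->C
Char 7 ('E'): step: R->2, L=5; E->plug->E->R->E->L->G->refl->E->L'->F->R'->H->plug->H
Char 8 ('G'): step: R->3, L=5; G->plug->G->R->E->L->G->refl->E->L'->F->R'->C->plug->C
Char 9 ('D'): step: R->4, L=5; D->plug->D->R->A->L->H->refl->A->L'->C->R'->C->plug->C
Char 10 ('H'): step: R->5, L=5; H->plug->H->R->A->L->H->refl->A->L'->C->R'->E->plug->E
Char 11 ('C'): step: R->6, L=5; C->plug->C->R->E->L->G->refl->E->L'->F->R'->E->plug->E
Char 12 ('B'): step: R->7, L=5; B->plug->A->R->F->L->E->refl->G->L'->E->R'->D->plug->D
Final: ciphertext=GECDHCHCCEED, RIGHT=7, LEFT=5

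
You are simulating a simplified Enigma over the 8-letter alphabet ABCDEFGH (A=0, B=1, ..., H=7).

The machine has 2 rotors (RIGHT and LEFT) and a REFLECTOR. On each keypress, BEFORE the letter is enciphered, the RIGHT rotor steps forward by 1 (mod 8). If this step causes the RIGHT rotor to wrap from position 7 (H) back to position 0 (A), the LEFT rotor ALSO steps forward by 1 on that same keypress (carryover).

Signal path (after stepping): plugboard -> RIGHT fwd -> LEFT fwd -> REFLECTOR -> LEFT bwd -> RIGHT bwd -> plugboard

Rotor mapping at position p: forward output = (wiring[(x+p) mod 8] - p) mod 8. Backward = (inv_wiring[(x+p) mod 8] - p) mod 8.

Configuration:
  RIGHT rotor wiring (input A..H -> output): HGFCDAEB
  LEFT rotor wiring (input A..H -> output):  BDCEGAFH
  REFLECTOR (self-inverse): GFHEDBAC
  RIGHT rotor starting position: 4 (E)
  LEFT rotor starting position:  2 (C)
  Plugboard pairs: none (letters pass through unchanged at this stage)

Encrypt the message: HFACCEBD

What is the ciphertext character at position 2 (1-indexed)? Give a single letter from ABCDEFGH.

Char 1 ('H'): step: R->5, L=2; H->plug->H->R->G->L->H->refl->C->L'->B->R'->E->plug->E
Char 2 ('F'): step: R->6, L=2; F->plug->F->R->E->L->D->refl->E->L'->C->R'->H->plug->H

H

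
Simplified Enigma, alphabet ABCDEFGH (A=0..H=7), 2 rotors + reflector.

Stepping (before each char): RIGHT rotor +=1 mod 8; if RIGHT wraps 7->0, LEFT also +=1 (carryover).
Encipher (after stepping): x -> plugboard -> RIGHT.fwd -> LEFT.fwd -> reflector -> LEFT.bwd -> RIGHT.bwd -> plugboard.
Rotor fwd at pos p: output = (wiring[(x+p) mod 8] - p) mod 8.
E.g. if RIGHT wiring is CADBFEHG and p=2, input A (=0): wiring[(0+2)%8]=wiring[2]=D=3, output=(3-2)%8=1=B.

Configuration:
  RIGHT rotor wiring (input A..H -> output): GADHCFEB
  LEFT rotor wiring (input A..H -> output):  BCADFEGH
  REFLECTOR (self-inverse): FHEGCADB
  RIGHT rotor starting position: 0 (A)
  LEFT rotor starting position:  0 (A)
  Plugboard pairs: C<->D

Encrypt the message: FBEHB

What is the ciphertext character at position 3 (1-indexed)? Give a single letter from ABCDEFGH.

Char 1 ('F'): step: R->1, L=0; F->plug->F->R->D->L->D->refl->G->L'->G->R'->C->plug->D
Char 2 ('B'): step: R->2, L=0; B->plug->B->R->F->L->E->refl->C->L'->B->R'->A->plug->A
Char 3 ('E'): step: R->3, L=0; E->plug->E->R->G->L->G->refl->D->L'->D->R'->F->plug->F

F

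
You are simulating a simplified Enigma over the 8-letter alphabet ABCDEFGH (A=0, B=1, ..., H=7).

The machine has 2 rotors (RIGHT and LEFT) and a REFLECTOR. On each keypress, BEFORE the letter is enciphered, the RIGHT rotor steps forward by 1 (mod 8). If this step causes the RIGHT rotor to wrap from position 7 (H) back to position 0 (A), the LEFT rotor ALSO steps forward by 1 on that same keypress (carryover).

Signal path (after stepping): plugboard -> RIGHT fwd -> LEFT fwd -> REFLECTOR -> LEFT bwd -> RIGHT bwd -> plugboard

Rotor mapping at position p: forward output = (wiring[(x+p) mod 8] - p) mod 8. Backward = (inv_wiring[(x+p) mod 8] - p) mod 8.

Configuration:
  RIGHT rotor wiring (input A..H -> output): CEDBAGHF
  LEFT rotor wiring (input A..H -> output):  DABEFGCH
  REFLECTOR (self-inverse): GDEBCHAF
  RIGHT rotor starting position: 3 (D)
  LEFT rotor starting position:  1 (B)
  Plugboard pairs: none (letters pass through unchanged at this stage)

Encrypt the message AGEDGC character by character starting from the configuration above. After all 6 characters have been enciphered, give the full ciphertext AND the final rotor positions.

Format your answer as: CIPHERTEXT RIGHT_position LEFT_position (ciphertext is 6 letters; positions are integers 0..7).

Answer: FCGHBE 1 2

Derivation:
Char 1 ('A'): step: R->4, L=1; A->plug->A->R->E->L->F->refl->H->L'->A->R'->F->plug->F
Char 2 ('G'): step: R->5, L=1; G->plug->G->R->E->L->F->refl->H->L'->A->R'->C->plug->C
Char 3 ('E'): step: R->6, L=1; E->plug->E->R->F->L->B->refl->D->L'->C->R'->G->plug->G
Char 4 ('D'): step: R->7, L=1; D->plug->D->R->E->L->F->refl->H->L'->A->R'->H->plug->H
Char 5 ('G'): step: R->0, L->2 (L advanced); G->plug->G->R->H->L->G->refl->A->L'->E->R'->B->plug->B
Char 6 ('C'): step: R->1, L=2; C->plug->C->R->A->L->H->refl->F->L'->F->R'->E->plug->E
Final: ciphertext=FCGHBE, RIGHT=1, LEFT=2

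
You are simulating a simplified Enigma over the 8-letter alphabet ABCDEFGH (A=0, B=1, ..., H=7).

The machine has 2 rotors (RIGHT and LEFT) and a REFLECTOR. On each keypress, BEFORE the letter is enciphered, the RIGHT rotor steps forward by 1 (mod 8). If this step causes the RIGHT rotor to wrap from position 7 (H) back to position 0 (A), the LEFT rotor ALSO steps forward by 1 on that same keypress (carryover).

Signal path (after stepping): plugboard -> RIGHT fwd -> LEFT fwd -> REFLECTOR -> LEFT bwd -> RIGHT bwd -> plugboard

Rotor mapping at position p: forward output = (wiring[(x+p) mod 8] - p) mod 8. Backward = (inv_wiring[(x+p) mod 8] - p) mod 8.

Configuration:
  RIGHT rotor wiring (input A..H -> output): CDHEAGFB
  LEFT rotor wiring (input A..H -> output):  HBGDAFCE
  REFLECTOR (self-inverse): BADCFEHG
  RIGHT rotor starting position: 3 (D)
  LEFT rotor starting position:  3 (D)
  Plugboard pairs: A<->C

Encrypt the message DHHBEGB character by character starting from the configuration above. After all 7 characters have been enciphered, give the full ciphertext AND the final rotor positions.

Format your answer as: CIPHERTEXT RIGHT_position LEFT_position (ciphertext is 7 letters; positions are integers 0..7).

Char 1 ('D'): step: R->4, L=3; D->plug->D->R->F->L->E->refl->F->L'->B->R'->C->plug->A
Char 2 ('H'): step: R->5, L=3; H->plug->H->R->D->L->H->refl->G->L'->G->R'->E->plug->E
Char 3 ('H'): step: R->6, L=3; H->plug->H->R->A->L->A->refl->B->L'->E->R'->C->plug->A
Char 4 ('B'): step: R->7, L=3; B->plug->B->R->D->L->H->refl->G->L'->G->R'->H->plug->H
Char 5 ('E'): step: R->0, L->4 (L advanced); E->plug->E->R->A->L->E->refl->F->L'->F->R'->G->plug->G
Char 6 ('G'): step: R->1, L=4; G->plug->G->R->A->L->E->refl->F->L'->F->R'->E->plug->E
Char 7 ('B'): step: R->2, L=4; B->plug->B->R->C->L->G->refl->H->L'->H->R'->F->plug->F
Final: ciphertext=AEAHGEF, RIGHT=2, LEFT=4

Answer: AEAHGEF 2 4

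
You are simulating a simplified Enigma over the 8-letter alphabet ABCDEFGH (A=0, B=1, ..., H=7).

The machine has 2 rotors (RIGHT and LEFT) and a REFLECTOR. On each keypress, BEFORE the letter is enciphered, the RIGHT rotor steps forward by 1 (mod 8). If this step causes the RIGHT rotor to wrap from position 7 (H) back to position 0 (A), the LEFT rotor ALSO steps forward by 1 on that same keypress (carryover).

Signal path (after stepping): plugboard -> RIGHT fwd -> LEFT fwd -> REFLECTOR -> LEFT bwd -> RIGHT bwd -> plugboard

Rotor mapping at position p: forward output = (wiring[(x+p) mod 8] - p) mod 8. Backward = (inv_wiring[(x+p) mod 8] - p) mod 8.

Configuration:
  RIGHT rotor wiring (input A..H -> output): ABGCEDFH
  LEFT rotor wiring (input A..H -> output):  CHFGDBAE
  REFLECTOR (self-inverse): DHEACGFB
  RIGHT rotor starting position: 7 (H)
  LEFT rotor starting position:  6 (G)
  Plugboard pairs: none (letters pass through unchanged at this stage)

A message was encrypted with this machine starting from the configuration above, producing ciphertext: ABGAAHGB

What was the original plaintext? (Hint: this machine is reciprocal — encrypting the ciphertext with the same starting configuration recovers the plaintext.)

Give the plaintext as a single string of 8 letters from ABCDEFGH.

Answer: FGFEDEHC

Derivation:
Char 1 ('A'): step: R->0, L->7 (L advanced); A->plug->A->R->A->L->F->refl->G->L'->D->R'->F->plug->F
Char 2 ('B'): step: R->1, L=7; B->plug->B->R->F->L->E->refl->C->L'->G->R'->G->plug->G
Char 3 ('G'): step: R->2, L=7; G->plug->G->R->G->L->C->refl->E->L'->F->R'->F->plug->F
Char 4 ('A'): step: R->3, L=7; A->plug->A->R->H->L->B->refl->H->L'->E->R'->E->plug->E
Char 5 ('A'): step: R->4, L=7; A->plug->A->R->A->L->F->refl->G->L'->D->R'->D->plug->D
Char 6 ('H'): step: R->5, L=7; H->plug->H->R->H->L->B->refl->H->L'->E->R'->E->plug->E
Char 7 ('G'): step: R->6, L=7; G->plug->G->R->G->L->C->refl->E->L'->F->R'->H->plug->H
Char 8 ('B'): step: R->7, L=7; B->plug->B->R->B->L->D->refl->A->L'->C->R'->C->plug->C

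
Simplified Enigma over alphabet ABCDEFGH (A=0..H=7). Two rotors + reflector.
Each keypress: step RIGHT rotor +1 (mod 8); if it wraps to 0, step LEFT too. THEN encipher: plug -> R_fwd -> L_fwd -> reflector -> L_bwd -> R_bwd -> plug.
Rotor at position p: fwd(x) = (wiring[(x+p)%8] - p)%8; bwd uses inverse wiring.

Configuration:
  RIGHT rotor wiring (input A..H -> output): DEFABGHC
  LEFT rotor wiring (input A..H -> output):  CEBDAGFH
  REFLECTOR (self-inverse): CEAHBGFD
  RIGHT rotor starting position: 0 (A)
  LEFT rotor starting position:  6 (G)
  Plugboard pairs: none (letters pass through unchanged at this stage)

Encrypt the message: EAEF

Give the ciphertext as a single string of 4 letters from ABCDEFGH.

Answer: AEBH

Derivation:
Char 1 ('E'): step: R->1, L=6; E->plug->E->R->F->L->F->refl->G->L'->D->R'->A->plug->A
Char 2 ('A'): step: R->2, L=6; A->plug->A->R->D->L->G->refl->F->L'->F->R'->E->plug->E
Char 3 ('E'): step: R->3, L=6; E->plug->E->R->H->L->A->refl->C->L'->G->R'->B->plug->B
Char 4 ('F'): step: R->4, L=6; F->plug->F->R->A->L->H->refl->D->L'->E->R'->H->plug->H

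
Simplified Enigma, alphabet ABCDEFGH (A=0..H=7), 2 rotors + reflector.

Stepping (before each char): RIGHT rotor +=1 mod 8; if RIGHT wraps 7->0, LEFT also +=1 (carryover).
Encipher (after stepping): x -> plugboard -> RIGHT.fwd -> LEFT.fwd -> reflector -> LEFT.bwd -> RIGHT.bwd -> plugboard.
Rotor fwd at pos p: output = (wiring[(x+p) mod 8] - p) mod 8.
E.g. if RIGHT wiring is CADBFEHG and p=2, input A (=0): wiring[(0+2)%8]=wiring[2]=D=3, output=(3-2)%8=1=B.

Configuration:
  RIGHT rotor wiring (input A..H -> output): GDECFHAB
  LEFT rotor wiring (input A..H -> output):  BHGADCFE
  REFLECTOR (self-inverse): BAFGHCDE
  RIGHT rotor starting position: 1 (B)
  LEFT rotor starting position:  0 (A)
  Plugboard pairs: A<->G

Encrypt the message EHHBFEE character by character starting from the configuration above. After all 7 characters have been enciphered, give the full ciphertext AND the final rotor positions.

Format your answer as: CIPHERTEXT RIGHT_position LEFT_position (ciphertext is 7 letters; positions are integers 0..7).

Char 1 ('E'): step: R->2, L=0; E->plug->E->R->G->L->F->refl->C->L'->F->R'->D->plug->D
Char 2 ('H'): step: R->3, L=0; H->plug->H->R->B->L->H->refl->E->L'->H->R'->A->plug->G
Char 3 ('H'): step: R->4, L=0; H->plug->H->R->G->L->F->refl->C->L'->F->R'->D->plug->D
Char 4 ('B'): step: R->5, L=0; B->plug->B->R->D->L->A->refl->B->L'->A->R'->H->plug->H
Char 5 ('F'): step: R->6, L=0; F->plug->F->R->E->L->D->refl->G->L'->C->R'->A->plug->G
Char 6 ('E'): step: R->7, L=0; E->plug->E->R->D->L->A->refl->B->L'->A->R'->G->plug->A
Char 7 ('E'): step: R->0, L->1 (L advanced); E->plug->E->R->F->L->E->refl->H->L'->C->R'->D->plug->D
Final: ciphertext=DGDHGAD, RIGHT=0, LEFT=1

Answer: DGDHGAD 0 1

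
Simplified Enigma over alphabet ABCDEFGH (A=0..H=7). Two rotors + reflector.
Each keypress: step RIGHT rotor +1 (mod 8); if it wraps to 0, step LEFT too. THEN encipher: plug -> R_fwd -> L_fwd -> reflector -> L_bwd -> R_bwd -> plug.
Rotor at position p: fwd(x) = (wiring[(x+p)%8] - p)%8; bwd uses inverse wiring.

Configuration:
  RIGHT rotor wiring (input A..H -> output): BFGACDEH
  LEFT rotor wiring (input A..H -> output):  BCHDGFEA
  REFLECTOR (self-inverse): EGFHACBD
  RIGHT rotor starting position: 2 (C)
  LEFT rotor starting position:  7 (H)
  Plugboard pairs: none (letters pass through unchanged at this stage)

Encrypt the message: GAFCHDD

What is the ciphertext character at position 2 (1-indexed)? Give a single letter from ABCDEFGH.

Char 1 ('G'): step: R->3, L=7; G->plug->G->R->C->L->D->refl->H->L'->F->R'->A->plug->A
Char 2 ('A'): step: R->4, L=7; A->plug->A->R->G->L->G->refl->B->L'->A->R'->C->plug->C

C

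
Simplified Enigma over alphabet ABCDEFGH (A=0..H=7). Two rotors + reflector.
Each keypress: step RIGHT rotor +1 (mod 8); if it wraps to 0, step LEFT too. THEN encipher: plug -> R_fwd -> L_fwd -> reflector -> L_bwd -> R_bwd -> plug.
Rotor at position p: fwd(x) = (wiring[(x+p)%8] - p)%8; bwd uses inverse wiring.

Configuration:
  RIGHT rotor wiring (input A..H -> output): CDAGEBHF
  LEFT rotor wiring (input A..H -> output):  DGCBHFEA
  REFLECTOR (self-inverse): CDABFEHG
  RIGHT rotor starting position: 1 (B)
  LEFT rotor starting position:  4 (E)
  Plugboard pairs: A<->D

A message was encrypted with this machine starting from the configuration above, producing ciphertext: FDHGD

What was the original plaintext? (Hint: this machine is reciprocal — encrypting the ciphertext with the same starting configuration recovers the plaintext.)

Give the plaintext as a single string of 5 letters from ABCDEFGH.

Answer: AFBCF

Derivation:
Char 1 ('F'): step: R->2, L=4; F->plug->F->R->D->L->E->refl->F->L'->H->R'->D->plug->A
Char 2 ('D'): step: R->3, L=4; D->plug->A->R->D->L->E->refl->F->L'->H->R'->F->plug->F
Char 3 ('H'): step: R->4, L=4; H->plug->H->R->C->L->A->refl->C->L'->F->R'->B->plug->B
Char 4 ('G'): step: R->5, L=4; G->plug->G->R->B->L->B->refl->D->L'->A->R'->C->plug->C
Char 5 ('D'): step: R->6, L=4; D->plug->A->R->B->L->B->refl->D->L'->A->R'->F->plug->F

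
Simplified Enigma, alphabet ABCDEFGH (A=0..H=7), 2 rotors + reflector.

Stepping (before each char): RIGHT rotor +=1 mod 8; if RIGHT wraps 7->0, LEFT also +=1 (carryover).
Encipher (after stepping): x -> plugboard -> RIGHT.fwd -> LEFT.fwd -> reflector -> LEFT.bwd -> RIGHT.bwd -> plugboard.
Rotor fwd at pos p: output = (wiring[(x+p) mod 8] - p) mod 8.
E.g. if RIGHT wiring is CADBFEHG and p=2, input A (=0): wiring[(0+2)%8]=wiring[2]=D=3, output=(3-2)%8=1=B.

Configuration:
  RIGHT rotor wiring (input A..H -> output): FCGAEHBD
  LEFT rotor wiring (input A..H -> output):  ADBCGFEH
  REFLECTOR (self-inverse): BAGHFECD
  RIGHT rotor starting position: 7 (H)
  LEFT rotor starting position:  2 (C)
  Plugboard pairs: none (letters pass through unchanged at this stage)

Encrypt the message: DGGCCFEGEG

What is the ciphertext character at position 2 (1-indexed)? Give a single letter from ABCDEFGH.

Char 1 ('D'): step: R->0, L->3 (L advanced); D->plug->D->R->A->L->H->refl->D->L'->B->R'->G->plug->G
Char 2 ('G'): step: R->1, L=3; G->plug->G->R->C->L->C->refl->G->L'->H->R'->C->plug->C

C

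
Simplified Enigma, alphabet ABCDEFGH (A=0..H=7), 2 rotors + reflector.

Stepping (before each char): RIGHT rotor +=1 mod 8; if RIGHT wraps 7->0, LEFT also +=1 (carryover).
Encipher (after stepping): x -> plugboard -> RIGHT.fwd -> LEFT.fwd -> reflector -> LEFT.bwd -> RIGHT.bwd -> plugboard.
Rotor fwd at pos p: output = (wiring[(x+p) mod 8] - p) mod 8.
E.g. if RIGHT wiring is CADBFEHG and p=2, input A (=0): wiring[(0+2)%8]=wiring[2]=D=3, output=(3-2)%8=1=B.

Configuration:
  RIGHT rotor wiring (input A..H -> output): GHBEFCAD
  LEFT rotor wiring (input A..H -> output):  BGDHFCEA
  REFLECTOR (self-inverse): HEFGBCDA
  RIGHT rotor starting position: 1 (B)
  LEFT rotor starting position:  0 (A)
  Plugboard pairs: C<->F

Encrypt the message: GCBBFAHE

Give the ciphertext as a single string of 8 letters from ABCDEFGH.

Answer: HFHGCEDB

Derivation:
Char 1 ('G'): step: R->2, L=0; G->plug->G->R->E->L->F->refl->C->L'->F->R'->H->plug->H
Char 2 ('C'): step: R->3, L=0; C->plug->F->R->D->L->H->refl->A->L'->H->R'->C->plug->F
Char 3 ('B'): step: R->4, L=0; B->plug->B->R->G->L->E->refl->B->L'->A->R'->H->plug->H
Char 4 ('B'): step: R->5, L=0; B->plug->B->R->D->L->H->refl->A->L'->H->R'->G->plug->G
Char 5 ('F'): step: R->6, L=0; F->plug->C->R->A->L->B->refl->E->L'->G->R'->F->plug->C
Char 6 ('A'): step: R->7, L=0; A->plug->A->R->E->L->F->refl->C->L'->F->R'->E->plug->E
Char 7 ('H'): step: R->0, L->1 (L advanced); H->plug->H->R->D->L->E->refl->B->L'->E->R'->D->plug->D
Char 8 ('E'): step: R->1, L=1; E->plug->E->R->B->L->C->refl->F->L'->A->R'->B->plug->B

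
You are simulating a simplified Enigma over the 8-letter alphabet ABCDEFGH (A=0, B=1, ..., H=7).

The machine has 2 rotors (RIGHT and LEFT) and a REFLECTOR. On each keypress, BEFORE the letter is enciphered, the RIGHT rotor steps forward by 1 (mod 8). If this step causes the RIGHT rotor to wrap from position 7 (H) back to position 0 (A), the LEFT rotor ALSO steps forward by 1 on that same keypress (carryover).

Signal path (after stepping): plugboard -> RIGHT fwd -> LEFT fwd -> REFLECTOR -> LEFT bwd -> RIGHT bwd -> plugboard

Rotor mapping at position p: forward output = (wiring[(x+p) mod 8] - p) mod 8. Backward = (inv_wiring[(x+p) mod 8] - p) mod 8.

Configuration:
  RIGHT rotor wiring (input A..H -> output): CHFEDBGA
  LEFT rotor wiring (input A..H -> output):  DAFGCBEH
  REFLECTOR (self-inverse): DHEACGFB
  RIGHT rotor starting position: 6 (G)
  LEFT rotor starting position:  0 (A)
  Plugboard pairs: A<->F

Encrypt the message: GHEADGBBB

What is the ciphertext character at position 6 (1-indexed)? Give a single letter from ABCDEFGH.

Char 1 ('G'): step: R->7, L=0; G->plug->G->R->C->L->F->refl->G->L'->D->R'->B->plug->B
Char 2 ('H'): step: R->0, L->1 (L advanced); H->plug->H->R->A->L->H->refl->B->L'->D->R'->E->plug->E
Char 3 ('E'): step: R->1, L=1; E->plug->E->R->A->L->H->refl->B->L'->D->R'->C->plug->C
Char 4 ('A'): step: R->2, L=1; A->plug->F->R->G->L->G->refl->F->L'->C->R'->B->plug->B
Char 5 ('D'): step: R->3, L=1; D->plug->D->R->D->L->B->refl->H->L'->A->R'->B->plug->B
Char 6 ('G'): step: R->4, L=1; G->plug->G->R->B->L->E->refl->C->L'->H->R'->A->plug->F

F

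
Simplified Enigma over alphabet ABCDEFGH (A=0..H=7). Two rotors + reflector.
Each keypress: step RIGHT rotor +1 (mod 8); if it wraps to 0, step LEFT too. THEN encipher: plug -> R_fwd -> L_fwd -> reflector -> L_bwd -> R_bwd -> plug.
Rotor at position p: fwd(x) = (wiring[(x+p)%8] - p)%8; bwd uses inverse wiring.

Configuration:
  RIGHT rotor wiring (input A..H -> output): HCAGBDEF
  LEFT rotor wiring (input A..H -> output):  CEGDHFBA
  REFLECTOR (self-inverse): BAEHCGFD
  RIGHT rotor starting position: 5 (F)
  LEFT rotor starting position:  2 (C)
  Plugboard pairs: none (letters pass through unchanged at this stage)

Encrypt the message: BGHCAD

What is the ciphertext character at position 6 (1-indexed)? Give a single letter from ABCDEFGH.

Char 1 ('B'): step: R->6, L=2; B->plug->B->R->H->L->C->refl->E->L'->A->R'->F->plug->F
Char 2 ('G'): step: R->7, L=2; G->plug->G->R->E->L->H->refl->D->L'->D->R'->C->plug->C
Char 3 ('H'): step: R->0, L->3 (L advanced); H->plug->H->R->F->L->H->refl->D->L'->H->R'->A->plug->A
Char 4 ('C'): step: R->1, L=3; C->plug->C->R->F->L->H->refl->D->L'->H->R'->B->plug->B
Char 5 ('A'): step: R->2, L=3; A->plug->A->R->G->L->B->refl->A->L'->A->R'->H->plug->H
Char 6 ('D'): step: R->3, L=3; D->plug->D->R->B->L->E->refl->C->L'->C->R'->E->plug->E

E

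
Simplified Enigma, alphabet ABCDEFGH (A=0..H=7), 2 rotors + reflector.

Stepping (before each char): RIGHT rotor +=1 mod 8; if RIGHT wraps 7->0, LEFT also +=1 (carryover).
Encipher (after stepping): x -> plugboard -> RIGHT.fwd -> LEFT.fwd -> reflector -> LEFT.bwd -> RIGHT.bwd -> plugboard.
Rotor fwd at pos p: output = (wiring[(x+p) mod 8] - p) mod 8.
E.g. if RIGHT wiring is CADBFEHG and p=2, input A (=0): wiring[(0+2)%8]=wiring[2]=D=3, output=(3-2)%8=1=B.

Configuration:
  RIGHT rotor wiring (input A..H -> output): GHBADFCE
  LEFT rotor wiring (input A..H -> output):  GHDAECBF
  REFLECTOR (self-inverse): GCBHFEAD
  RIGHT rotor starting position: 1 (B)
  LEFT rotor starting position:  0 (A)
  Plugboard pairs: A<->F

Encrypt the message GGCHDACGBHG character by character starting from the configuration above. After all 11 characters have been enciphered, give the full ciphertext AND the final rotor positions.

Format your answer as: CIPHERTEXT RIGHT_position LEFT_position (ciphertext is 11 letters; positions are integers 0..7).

Answer: FDGBABHDFDD 4 1

Derivation:
Char 1 ('G'): step: R->2, L=0; G->plug->G->R->E->L->E->refl->F->L'->H->R'->A->plug->F
Char 2 ('G'): step: R->3, L=0; G->plug->G->R->E->L->E->refl->F->L'->H->R'->D->plug->D
Char 3 ('C'): step: R->4, L=0; C->plug->C->R->G->L->B->refl->C->L'->F->R'->G->plug->G
Char 4 ('H'): step: R->5, L=0; H->plug->H->R->G->L->B->refl->C->L'->F->R'->B->plug->B
Char 5 ('D'): step: R->6, L=0; D->plug->D->R->B->L->H->refl->D->L'->C->R'->F->plug->A
Char 6 ('A'): step: R->7, L=0; A->plug->F->R->E->L->E->refl->F->L'->H->R'->B->plug->B
Char 7 ('C'): step: R->0, L->1 (L advanced); C->plug->C->R->B->L->C->refl->B->L'->E->R'->H->plug->H
Char 8 ('G'): step: R->1, L=1; G->plug->G->R->D->L->D->refl->H->L'->C->R'->D->plug->D
Char 9 ('B'): step: R->2, L=1; B->plug->B->R->G->L->E->refl->F->L'->H->R'->A->plug->F
Char 10 ('H'): step: R->3, L=1; H->plug->H->R->G->L->E->refl->F->L'->H->R'->D->plug->D
Char 11 ('G'): step: R->4, L=1; G->plug->G->R->F->L->A->refl->G->L'->A->R'->D->plug->D
Final: ciphertext=FDGBABHDFDD, RIGHT=4, LEFT=1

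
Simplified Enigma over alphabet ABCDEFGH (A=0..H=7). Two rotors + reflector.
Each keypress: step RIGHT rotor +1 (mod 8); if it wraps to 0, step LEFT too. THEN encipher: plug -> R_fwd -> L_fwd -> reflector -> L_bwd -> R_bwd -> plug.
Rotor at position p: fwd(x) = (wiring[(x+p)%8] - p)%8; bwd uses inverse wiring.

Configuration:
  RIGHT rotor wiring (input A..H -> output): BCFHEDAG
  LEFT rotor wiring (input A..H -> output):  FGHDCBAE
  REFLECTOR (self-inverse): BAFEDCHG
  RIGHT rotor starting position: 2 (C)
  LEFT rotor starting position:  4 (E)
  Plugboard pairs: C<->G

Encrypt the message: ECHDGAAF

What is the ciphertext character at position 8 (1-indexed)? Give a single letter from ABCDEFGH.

Char 1 ('E'): step: R->3, L=4; E->plug->E->R->D->L->A->refl->B->L'->E->R'->A->plug->A
Char 2 ('C'): step: R->4, L=4; C->plug->G->R->B->L->F->refl->C->L'->F->R'->E->plug->E
Char 3 ('H'): step: R->5, L=4; H->plug->H->R->H->L->H->refl->G->L'->A->R'->F->plug->F
Char 4 ('D'): step: R->6, L=4; D->plug->D->R->E->L->B->refl->A->L'->D->R'->C->plug->G
Char 5 ('G'): step: R->7, L=4; G->plug->C->R->D->L->A->refl->B->L'->E->R'->G->plug->C
Char 6 ('A'): step: R->0, L->5 (L advanced); A->plug->A->R->B->L->D->refl->E->L'->A->R'->G->plug->C
Char 7 ('A'): step: R->1, L=5; A->plug->A->R->B->L->D->refl->E->L'->A->R'->H->plug->H
Char 8 ('F'): step: R->2, L=5; F->plug->F->R->E->L->B->refl->A->L'->D->R'->A->plug->A

A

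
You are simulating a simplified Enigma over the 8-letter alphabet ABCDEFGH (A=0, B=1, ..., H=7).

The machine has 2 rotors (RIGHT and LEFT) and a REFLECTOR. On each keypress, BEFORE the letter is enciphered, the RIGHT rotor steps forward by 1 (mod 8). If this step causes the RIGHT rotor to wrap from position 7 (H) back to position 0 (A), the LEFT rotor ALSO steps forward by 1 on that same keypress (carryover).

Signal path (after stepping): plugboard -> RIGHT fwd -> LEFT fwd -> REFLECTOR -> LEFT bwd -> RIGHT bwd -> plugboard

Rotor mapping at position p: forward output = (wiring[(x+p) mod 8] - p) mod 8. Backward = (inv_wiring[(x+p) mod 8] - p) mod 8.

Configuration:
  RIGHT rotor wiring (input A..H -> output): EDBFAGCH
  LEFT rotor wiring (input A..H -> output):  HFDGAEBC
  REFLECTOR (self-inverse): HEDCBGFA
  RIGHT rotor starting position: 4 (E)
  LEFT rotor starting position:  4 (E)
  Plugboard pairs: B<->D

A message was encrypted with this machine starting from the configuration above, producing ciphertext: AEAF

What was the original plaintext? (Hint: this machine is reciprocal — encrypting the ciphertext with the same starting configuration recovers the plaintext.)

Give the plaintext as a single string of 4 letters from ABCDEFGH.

Answer: EGDC

Derivation:
Char 1 ('A'): step: R->5, L=4; A->plug->A->R->B->L->A->refl->H->L'->G->R'->E->plug->E
Char 2 ('E'): step: R->6, L=4; E->plug->E->R->D->L->G->refl->F->L'->C->R'->G->plug->G
Char 3 ('A'): step: R->7, L=4; A->plug->A->R->A->L->E->refl->B->L'->F->R'->B->plug->D
Char 4 ('F'): step: R->0, L->5 (L advanced); F->plug->F->R->G->L->B->refl->E->L'->B->R'->C->plug->C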